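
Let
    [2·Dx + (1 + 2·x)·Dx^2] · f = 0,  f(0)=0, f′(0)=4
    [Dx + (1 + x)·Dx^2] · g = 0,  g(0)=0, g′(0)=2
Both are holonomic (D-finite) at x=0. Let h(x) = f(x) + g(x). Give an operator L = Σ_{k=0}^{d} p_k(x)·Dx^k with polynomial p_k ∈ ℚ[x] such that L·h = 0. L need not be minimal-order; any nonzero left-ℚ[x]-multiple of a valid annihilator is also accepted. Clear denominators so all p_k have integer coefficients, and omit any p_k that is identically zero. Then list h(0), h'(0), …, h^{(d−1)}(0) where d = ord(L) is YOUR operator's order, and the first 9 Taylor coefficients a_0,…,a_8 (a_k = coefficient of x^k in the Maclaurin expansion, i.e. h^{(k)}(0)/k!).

f: a_k = 0, 4, -4, 16/3, -8, 64/5, -64/3, 256/7, -64, …
g: a_k = 0, 2, -1, 2/3, -1/2, 2/5, -1/3, 2/7, -1/4, …
h₀=f+g: left-lcm gives L₀, ord ≤ 4.
L = 4·Dx + (6 + 8·x)·Dx^2 + (1 + 3·x + 2·x^2)·Dx^3  (order 3).
h: a_k = 0, 6, -5, 6, -17/2, 66/5, -65/3, 258/7, -257/4, …
ICs: h(0) = 0, h′(0) = 6, h′′(0) = -10.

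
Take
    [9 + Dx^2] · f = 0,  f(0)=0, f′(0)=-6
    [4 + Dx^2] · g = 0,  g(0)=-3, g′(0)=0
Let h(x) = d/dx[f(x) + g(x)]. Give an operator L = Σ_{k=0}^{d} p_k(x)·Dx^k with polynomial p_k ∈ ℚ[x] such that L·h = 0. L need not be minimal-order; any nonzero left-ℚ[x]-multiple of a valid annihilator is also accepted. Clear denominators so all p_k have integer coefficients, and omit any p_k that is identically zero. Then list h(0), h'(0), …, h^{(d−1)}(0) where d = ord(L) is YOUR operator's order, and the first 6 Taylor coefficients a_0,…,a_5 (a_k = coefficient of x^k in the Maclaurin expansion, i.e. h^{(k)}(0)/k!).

L = 36 + 13·Dx^2 + Dx^4  (order 4).
h: a_k = -6, 12, 27, -8, -81/4, 8/5, …
ICs: h(0) = -6, h′(0) = 12, h′′(0) = 54, h′′′(0) = -48.

f: a_k = 0, -6, 0, 9, 0, -81/20, …
g: a_k = -3, 0, 6, 0, -2, 0, …
h₀=f+g: left-lcm gives L₀, ord ≤ 4.
h=h₀': d/dx-closure on L₀ ⇒ L.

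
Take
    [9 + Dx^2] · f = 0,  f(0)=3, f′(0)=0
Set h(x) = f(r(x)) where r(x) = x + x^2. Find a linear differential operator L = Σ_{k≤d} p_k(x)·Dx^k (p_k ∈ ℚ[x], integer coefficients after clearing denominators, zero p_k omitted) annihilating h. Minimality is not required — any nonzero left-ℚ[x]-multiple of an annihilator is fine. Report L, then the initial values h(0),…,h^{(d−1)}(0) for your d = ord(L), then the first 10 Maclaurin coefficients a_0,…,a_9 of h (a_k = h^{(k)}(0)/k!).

L = (9 + 54·x + 108·x^2 + 72·x^3) - 2·Dx + (1 + 2·x)·Dx^2  (order 2).
h: a_k = 3, 0, -27/2, -27, -27/8, 81/2, 4617/80, 891/40, -156573/4480, -31833/560, …
ICs: h(0) = 3, h′(0) = 0.

f: a_k = 3, 0, -27/2, 0, 81/8, 0, -243/80, 0, 2187/4480, 0, …
Change of var in L_f (x↦r) gives L₀.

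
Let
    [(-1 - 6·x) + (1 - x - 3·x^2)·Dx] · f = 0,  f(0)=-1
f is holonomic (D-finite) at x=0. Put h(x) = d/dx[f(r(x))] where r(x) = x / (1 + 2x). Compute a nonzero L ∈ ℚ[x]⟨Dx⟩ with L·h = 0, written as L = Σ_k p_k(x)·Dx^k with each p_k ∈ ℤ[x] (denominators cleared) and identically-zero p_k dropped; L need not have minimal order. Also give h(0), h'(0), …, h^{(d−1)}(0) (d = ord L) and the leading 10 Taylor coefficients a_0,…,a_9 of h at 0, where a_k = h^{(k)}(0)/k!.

f: a_k = -1, -1, -4, -7, -19, -40, -97, -217, -508, -1159, …
L₀ from L_f via x↦r, Dx↦r'^{-1}Dx.
Differentiate: ansatz ord ≤ ord L₀ ⇒ L.
L = (4 + 6·x + 30·x^2 + 32·x^3) + (-1 - 13·x - 45·x^2 - 38·x^3 + 16·x^4)·Dx  (order 1).
h: a_k = -1, -4, 15, -68, 280, -1110, 4277, -16144, 59985, -220130, …
ICs: h(0) = -1.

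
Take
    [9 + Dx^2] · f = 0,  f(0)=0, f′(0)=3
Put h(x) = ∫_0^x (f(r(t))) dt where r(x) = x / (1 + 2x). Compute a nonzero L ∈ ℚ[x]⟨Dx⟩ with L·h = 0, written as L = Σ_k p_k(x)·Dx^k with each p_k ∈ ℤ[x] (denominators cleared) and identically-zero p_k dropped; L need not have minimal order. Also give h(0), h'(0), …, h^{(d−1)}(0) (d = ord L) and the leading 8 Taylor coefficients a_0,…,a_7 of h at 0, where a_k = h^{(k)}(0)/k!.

f: a_k = 0, 3, 0, -9/2, 0, 81/40, 0, -243/560, …
Change of var in L_f (x↦r) gives L₀.
h=∫h₀ ⇒ L = L₀·Dx.
L = 9·Dx + (4 + 24·x + 48·x^2 + 32·x^3)·Dx^2 + (1 + 8·x + 24·x^2 + 32·x^3 + 16·x^4)·Dx^3  (order 3).
h: a_k = 0, 0, 3/2, -2, 15/8, 3/5, -773/80, 975/28, …
ICs: h(0) = 0, h′(0) = 0, h′′(0) = 3.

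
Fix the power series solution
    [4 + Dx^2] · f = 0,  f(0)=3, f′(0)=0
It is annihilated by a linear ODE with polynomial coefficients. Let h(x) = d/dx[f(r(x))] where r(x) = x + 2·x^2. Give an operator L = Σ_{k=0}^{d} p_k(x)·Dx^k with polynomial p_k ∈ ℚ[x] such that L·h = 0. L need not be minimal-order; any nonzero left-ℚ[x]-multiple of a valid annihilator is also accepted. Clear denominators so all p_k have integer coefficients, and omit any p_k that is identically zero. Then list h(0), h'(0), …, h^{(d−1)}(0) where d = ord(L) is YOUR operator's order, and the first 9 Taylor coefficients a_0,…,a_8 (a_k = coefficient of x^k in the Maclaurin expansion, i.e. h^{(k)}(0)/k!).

L = (52 + 64·x + 384·x^2 + 1024·x^3 + 1024·x^4) + (-12 - 48·x)·Dx + (1 + 8·x + 16·x^2)·Dx^2  (order 2).
h: a_k = 0, -12, -72, -88, 80, 1432/5, 2128/5, 13456/105, -13344/35, …
ICs: h(0) = 0, h′(0) = -12.

f: a_k = 3, 0, -6, 0, 2, 0, -4/15, 0, 2/105, …
h₀=f(r): pull back L_f along r ⇒ L₀.
Differentiate: ansatz ord ≤ ord L₀ ⇒ L.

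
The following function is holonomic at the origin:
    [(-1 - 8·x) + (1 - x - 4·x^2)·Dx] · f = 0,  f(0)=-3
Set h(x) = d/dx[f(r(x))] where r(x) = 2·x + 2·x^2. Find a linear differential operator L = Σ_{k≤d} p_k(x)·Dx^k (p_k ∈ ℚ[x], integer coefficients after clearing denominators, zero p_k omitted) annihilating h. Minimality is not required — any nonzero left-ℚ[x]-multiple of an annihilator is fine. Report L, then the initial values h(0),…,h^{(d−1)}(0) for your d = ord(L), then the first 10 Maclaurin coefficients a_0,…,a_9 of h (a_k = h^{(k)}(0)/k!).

L = (22 + 204·x + 1260·x^2 + 4672·x^3 + 8736·x^4 + 7680·x^5 + 2560·x^6) + (-1 - 16·x + 6·x^2 + 420·x^3 + 1520·x^4 + 2400·x^5 + 1792·x^6 + 512·x^7)·Dx  (order 1).
h: a_k = -6, -132, -1008, -8400, -62280, -447120, -3120768, -21321600, -143452512, -953106240, …
ICs: h(0) = -6.

f: a_k = -3, -3, -15, -27, -87, -195, -543, -1323, -3495, -8787, …
h₀=f(r): pull back L_f along r ⇒ L₀.
h₀' ⇒ L via d/dx closure of L₀.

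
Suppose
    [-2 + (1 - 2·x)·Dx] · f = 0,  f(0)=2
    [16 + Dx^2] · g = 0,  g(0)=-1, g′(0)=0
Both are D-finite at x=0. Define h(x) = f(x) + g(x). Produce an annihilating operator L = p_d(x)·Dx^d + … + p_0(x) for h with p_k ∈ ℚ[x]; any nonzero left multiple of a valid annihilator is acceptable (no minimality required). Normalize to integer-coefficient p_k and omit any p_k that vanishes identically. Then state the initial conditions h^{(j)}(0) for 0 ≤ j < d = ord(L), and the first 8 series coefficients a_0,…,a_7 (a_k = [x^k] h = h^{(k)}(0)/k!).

f: a_k = 2, 4, 8, 16, 32, 64, 128, 256, …
g: a_k = -1, 0, 8, 0, -32/3, 0, 256/45, 0, …
Weyl lclm of L_f,L_g ⇒ L₀ (ord ≤ 3).
L = (160 - 256·x + 256·x^2) + (-48 + 224·x - 384·x^2 + 256·x^3)·Dx + (10 - 16·x + 16·x^2)·Dx^2 + (-3 + 14·x - 24·x^2 + 16·x^3)·Dx^3  (order 3).
h: a_k = 1, 4, 16, 16, 64/3, 64, 6016/45, 256, …
ICs: h(0) = 1, h′(0) = 4, h′′(0) = 32.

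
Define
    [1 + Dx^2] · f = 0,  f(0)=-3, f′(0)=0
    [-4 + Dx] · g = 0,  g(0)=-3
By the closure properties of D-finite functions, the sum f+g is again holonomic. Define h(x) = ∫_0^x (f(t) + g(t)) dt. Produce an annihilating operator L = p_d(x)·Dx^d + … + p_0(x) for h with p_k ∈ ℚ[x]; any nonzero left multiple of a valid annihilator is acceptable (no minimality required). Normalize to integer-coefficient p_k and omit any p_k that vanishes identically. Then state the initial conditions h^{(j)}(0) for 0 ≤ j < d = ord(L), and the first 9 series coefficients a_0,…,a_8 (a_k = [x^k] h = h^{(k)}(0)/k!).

f: a_k = -3, 0, 3/2, 0, -1/8, 0, 1/240, 0, -1/13440, …
g: a_k = -3, -12, -24, -32, -32, -128/5, -256/15, -1024/105, -512/105, …
L₀ := lclm(L_f,L_g); ord L₀ ≤ 2+1.
Integrate: L := L₀·Dx.
L = -4·Dx + Dx^2 - 4·Dx^3 + Dx^4  (order 4).
h: a_k = 0, -6, -6, -15/2, -8, -257/40, -64/15, -39/16, -128/105, …
ICs: h(0) = 0, h′(0) = -6, h′′(0) = -12, h′′′(0) = -45.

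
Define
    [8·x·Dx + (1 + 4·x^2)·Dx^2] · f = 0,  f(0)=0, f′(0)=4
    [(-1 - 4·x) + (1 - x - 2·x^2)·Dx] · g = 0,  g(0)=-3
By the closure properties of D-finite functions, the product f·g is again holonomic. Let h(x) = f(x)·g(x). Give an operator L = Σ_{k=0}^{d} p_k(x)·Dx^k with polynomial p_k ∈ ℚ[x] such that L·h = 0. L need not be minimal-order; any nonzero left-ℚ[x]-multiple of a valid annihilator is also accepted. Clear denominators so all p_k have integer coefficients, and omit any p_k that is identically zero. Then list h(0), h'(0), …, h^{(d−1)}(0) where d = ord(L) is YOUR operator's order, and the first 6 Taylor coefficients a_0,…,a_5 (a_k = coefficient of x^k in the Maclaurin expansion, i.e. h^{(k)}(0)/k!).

f: a_k = 0, 4, 0, -16/3, 0, 64/5, …
g: a_k = -3, -3, -9, -15, -33, -63, …
L₀ := L_f ⊗_s L_g (sym. prod.), ord ≤ 2.
L = (4 + 8·x + 48·x^2) + (2 + 16·x^2 + 48·x^3)·Dx + (-1 + x - 2·x^2 + 4·x^3 + 8·x^4)·Dx^2  (order 2).
h: a_k = 0, -12, -12, -20, -44, -612/5, …
ICs: h(0) = 0, h′(0) = -12.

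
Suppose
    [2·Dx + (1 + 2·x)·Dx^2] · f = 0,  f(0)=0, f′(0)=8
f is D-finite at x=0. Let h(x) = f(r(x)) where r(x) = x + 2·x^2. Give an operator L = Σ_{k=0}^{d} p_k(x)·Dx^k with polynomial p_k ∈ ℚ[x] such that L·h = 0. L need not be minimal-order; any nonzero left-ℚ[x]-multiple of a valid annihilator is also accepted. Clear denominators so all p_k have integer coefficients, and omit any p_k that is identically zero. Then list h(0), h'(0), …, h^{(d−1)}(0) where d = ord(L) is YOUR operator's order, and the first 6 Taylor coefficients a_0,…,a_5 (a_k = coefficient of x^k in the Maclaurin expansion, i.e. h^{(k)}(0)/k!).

L = (-2 + 8·x + 16·x^2)·Dx + (1 + 6·x + 12·x^2 + 16·x^3)·Dx^2  (order 2).
h: a_k = 0, 8, 8, -64/3, 16, 128/5, …
ICs: h(0) = 0, h′(0) = 8.

f: a_k = 0, 8, -8, 32/3, -16, 128/5, …
h₀=f(r): pull back L_f along r ⇒ L₀.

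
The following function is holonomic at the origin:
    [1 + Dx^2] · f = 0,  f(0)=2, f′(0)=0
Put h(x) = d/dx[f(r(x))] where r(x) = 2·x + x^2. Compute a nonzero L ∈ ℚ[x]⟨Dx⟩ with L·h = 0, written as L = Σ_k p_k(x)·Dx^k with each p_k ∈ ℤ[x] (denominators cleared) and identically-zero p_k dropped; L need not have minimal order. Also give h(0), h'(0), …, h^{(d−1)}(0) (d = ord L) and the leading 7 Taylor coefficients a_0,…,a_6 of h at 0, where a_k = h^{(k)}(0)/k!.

f: a_k = 2, 0, -1, 0, 1/12, 0, -1/360, …
Substitute x→r, Dx→(1/r')Dx; clear ⇒ L₀.
h₀' ⇒ L via d/dx closure of L₀.
L = (7 + 16·x + 24·x^2 + 16·x^3 + 4·x^4) + (-3 - 3·x)·Dx + (1 + 2·x + x^2)·Dx^2  (order 2).
h: a_k = 0, -8, -12, 4/3, 40/3, 164/15, 14/15, …
ICs: h(0) = 0, h′(0) = -8.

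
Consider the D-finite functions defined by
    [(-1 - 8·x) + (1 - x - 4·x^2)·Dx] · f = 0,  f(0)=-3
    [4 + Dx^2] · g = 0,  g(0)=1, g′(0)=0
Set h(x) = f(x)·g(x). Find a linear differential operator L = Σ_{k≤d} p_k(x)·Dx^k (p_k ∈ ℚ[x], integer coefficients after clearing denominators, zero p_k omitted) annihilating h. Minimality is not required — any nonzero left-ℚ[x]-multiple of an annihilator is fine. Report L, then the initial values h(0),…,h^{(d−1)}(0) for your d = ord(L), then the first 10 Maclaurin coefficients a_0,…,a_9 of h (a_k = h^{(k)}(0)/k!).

f: a_k = -3, -3, -15, -27, -87, -195, -543, -1323, -3495, -8787, …
g: a_k = 1, 0, -2, 0, 2/3, 0, -4/45, 0, 2/315, 0, …
f·g: L₀ = L_f ⊗_s L_g, ord ≤ 1·2.
L = (4 + 4·x + 16·x^2) + (2 + 16·x)·Dx + (-1 + x + 4·x^2)·Dx^2  (order 2).
h: a_k = -3, -3, -9, -21, -59, -143, -5681/15, -14261/15, -86299/35, -131641/21, …
ICs: h(0) = -3, h′(0) = -3.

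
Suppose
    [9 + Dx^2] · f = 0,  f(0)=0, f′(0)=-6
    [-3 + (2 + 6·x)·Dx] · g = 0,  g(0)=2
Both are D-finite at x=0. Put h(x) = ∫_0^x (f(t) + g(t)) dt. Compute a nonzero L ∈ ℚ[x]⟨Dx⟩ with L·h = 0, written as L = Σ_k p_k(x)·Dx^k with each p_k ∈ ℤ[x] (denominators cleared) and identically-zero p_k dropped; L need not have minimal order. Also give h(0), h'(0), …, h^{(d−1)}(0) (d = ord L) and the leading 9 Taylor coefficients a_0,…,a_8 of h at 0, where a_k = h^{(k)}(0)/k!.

L = (-63 - 216·x - 324·x^2)·Dx + (18 + 198·x + 648·x^2 + 648·x^3)·Dx^2 + (-7 - 24·x - 36·x^2)·Dx^3 + (2 + 22·x + 72·x^2 + 72·x^3)·Dx^4  (order 4).
h: a_k = 0, 2, -3/2, -3/4, 99/32, -81/64, 1971/1280, -2187/512, 2557089/286720, …
ICs: h(0) = 0, h′(0) = 2, h′′(0) = -3, h′′′(0) = -9/2.

f: a_k = 0, -6, 0, 9, 0, -81/20, 0, 243/280, 0, …
g: a_k = 2, 3, -9/4, 27/8, -405/64, 1701/128, -15309/512, 72171/1024, -2814669/16384, …
h₀=f+g: left-lcm gives L₀, ord ≤ 3.
∫: right-multiply L₀ by Dx.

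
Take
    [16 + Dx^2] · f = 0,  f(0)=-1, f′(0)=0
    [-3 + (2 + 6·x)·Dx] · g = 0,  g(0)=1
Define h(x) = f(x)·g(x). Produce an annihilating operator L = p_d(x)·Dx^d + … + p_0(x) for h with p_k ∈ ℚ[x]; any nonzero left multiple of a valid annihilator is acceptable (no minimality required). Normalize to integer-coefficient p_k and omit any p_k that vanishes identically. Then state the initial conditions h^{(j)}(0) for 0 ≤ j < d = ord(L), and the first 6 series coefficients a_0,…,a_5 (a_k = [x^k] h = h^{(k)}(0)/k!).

L = (91 + 384·x + 576·x^2) + (-12 - 36·x)·Dx + (4 + 24·x + 36·x^2)·Dx^2  (order 2).
h: a_k = -1, -3/2, 73/8, 165/16, -6337/384, -2341/256, …
ICs: h(0) = -1, h′(0) = -3/2.

f: a_k = -1, 0, 8, 0, -32/3, 0, …
g: a_k = 1, 3/2, -9/8, 27/16, -405/128, 1701/256, …
h₀=f·g: eliminate ⇒ L₀, order ≤ 2·1.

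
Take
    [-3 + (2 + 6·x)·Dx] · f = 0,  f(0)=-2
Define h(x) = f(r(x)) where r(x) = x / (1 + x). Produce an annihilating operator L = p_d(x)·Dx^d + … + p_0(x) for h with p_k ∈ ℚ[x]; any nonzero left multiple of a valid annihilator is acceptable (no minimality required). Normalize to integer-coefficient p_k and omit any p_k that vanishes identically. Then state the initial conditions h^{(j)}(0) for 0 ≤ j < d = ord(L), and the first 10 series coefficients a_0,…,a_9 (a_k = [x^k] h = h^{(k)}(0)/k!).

L = -3 + (2 + 10·x + 8·x^2)·Dx  (order 1).
h: a_k = -2, -3, 21/4, -87/8, 1677/64, -9069/128, 106305/512, -658335/1024, 33903165/16384, -224519505/32768, …
ICs: h(0) = -2.

f: a_k = -2, -3, 9/4, -27/8, 405/64, -1701/128, 15309/512, -72171/1024, 2814669/16384, -14073345/32768, …
Substitute x→r, Dx→(1/r')Dx; clear ⇒ L₀.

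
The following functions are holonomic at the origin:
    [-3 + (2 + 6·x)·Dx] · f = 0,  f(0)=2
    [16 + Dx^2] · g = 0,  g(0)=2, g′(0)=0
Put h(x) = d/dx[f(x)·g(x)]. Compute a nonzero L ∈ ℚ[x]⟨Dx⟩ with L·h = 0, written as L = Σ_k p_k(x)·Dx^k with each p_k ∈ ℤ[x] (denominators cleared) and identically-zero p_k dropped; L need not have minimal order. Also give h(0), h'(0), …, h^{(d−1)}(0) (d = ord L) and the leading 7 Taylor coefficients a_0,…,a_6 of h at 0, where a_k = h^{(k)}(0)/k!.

L = (9613 + 83712·x + 273024·x^2 + 442368·x^3 + 331776·x^4) + (-444 - 5940·x - 20736·x^2 - 20736·x^3)·Dx + (364 + 3720·x + 14796·x^2 + 27648·x^3 + 20736·x^4)·Dx^2  (order 2).
h: a_k = 6, -73, -495/4, 6337/24, 11705/64, -337609/1920, -1817053/7680, …
ICs: h(0) = 6, h′(0) = -73.

f: a_k = 2, 3, -9/4, 27/8, -405/64, 1701/128, -15309/512, …
g: a_k = 2, 0, -16, 0, 64/3, 0, -512/45, …
Sym-product of L_f,L_g gives L₀ (≤ ord 2).
h=h₀': d/dx-closure on L₀ ⇒ L.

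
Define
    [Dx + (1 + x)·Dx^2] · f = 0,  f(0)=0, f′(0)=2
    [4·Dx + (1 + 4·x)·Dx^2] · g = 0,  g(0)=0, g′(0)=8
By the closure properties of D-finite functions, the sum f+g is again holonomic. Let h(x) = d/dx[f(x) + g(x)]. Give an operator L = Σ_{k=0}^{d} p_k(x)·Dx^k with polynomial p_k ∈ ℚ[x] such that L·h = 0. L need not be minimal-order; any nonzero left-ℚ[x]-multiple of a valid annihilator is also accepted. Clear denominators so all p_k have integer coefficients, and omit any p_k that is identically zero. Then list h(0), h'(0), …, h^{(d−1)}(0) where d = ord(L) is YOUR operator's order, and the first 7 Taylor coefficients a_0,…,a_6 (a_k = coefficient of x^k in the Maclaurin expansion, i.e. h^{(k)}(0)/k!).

f: a_k = 0, 2, -1, 2/3, -1/2, 2/5, -1/3, …
g: a_k = 0, 8, -16, 128/3, -128, 2048/5, -4096/3, …
Weyl lclm of L_f,L_g ⇒ L₀ (ord ≤ 4).
Differentiate: ansatz ord ≤ ord L₀ ⇒ L.
L = 8 + (10 + 16·x)·Dx + (1 + 5·x + 4·x^2)·Dx^2  (order 2).
h: a_k = 10, -34, 130, -514, 2050, -8194, 32770, …
ICs: h(0) = 10, h′(0) = -34.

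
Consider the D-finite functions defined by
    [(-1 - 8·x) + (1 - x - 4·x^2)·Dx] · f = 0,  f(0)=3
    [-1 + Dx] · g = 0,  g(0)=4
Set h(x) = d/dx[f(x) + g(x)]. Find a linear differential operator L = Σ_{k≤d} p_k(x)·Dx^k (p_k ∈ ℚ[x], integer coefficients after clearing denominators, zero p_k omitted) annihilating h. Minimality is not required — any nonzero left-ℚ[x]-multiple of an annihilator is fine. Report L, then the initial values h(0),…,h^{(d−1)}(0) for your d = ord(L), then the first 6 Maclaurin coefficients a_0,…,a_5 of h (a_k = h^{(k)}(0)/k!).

L = (44 + 466·x + 544·x^2 + 1728·x^3 + 384·x^4) + (-53 - 474·x - 599·x^2 - 1584·x^3 + 80·x^4 + 128·x^5)·Dx + (9 + 8·x + 55·x^2 - 144·x^3 - 464·x^4 - 128·x^5)·Dx^2  (order 2).
h: a_k = 7, 34, 83, 1046/3, 5851/6, 97741/30, …
ICs: h(0) = 7, h′(0) = 34.

f: a_k = 3, 3, 15, 27, 87, 195, …
g: a_k = 4, 4, 2, 2/3, 1/6, 1/30, …
Sum ⇒ L₀ = lclm(L_f,L_g) in ℚ(x)⟨Dx⟩.
Differentiate: ansatz ord ≤ ord L₀ ⇒ L.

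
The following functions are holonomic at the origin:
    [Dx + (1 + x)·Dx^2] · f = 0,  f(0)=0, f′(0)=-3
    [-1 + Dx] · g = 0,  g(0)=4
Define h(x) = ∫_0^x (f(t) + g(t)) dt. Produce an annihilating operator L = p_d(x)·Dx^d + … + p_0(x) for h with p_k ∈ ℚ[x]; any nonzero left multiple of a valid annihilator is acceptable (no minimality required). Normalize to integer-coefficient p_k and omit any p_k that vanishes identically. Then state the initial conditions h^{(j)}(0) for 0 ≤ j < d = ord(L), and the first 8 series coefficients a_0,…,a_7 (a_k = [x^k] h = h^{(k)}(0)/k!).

L = (-3 - x)·Dx^2 + (1 - 2·x - x^2)·Dx^3 + (2 + 3·x + x^2)·Dx^4  (order 4).
h: a_k = 0, 4, 1/2, 7/6, -1/12, 11/60, -17/180, 13/180, …
ICs: h(0) = 0, h′(0) = 4, h′′(0) = 1, h′′′(0) = 7.

f: a_k = 0, -3, 3/2, -1, 3/4, -3/5, 1/2, -3/7, …
g: a_k = 4, 4, 2, 2/3, 1/6, 1/30, 1/180, 1/1260, …
Sum ⇒ L₀ = lclm(L_f,L_g) in ℚ(x)⟨Dx⟩.
h=∫₀ˣh₀: take L = L₀·Dx.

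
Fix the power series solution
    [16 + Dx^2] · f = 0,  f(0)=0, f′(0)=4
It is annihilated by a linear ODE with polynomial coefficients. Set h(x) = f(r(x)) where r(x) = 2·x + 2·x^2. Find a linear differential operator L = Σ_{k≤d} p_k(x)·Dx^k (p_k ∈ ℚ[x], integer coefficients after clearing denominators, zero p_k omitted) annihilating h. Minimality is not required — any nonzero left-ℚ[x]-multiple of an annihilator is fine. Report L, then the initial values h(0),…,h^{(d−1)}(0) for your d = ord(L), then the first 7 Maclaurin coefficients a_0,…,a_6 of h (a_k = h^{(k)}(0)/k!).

f: a_k = 0, 4, 0, -32/3, 0, 128/15, 0, …
h₀=f(r): pull back L_f along r ⇒ L₀.
L = (64 + 384·x + 768·x^2 + 512·x^3) - 2·Dx + (1 + 2·x)·Dx^2  (order 2).
h: a_k = 0, 8, 8, -256/3, -256, 256/15, 1280, …
ICs: h(0) = 0, h′(0) = 8.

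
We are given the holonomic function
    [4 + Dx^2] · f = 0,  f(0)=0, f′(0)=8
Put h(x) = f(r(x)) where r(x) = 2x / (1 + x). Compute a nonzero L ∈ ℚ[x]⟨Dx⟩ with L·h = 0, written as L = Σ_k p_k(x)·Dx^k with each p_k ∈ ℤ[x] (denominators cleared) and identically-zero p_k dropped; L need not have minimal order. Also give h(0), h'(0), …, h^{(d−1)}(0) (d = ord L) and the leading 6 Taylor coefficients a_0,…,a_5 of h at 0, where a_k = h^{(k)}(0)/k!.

L = 16 + (2 + 6·x + 6·x^2 + 2·x^3)·Dx + (1 + 4·x + 6·x^2 + 4·x^3 + x^4)·Dx^2  (order 2).
h: a_k = 0, 16, -16, -80/3, 112, -3088/15, …
ICs: h(0) = 0, h′(0) = 16.

f: a_k = 0, 8, 0, -16/3, 0, 16/15, …
L₀ from L_f via x↦r, Dx↦r'^{-1}Dx.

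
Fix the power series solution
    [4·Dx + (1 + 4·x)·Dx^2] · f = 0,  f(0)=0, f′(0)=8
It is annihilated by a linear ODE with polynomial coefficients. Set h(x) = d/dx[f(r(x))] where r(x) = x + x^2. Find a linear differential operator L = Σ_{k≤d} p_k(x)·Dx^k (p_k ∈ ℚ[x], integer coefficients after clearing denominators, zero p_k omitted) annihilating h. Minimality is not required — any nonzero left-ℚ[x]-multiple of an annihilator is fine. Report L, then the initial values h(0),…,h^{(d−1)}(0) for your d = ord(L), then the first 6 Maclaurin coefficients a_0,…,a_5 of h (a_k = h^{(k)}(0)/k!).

L = 2 + (1 + 2·x)·Dx  (order 1).
h: a_k = 8, -16, 32, -64, 128, -256, …
ICs: h(0) = 8.

f: a_k = 0, 8, -16, 128/3, -128, 2048/5, …
Change of var in L_f (x↦r) gives L₀.
Differentiate: ansatz ord ≤ ord L₀ ⇒ L.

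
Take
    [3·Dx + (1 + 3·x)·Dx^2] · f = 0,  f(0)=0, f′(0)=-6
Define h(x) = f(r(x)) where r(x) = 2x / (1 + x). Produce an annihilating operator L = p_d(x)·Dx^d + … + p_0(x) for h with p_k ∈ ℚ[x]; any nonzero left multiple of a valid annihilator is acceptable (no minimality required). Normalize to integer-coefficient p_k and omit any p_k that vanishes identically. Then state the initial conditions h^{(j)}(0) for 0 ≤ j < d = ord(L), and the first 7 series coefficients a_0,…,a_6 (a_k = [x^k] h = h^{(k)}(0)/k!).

L = (8 + 14·x)·Dx + (1 + 8·x + 7·x^2)·Dx^2  (order 2).
h: a_k = 0, -12, 48, -228, 1200, -33612/5, 39216, …
ICs: h(0) = 0, h′(0) = -12.

f: a_k = 0, -6, 9, -18, 81/2, -486/5, 243, …
Change of var in L_f (x↦r) gives L₀.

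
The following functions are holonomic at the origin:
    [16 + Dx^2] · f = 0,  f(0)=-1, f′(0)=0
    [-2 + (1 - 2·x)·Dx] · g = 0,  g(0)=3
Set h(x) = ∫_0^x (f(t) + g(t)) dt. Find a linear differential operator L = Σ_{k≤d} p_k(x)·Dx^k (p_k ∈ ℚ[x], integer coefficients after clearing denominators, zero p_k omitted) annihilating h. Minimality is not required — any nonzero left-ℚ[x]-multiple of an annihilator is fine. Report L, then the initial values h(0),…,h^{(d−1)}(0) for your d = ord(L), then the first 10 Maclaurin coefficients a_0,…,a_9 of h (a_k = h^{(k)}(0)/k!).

L = (-160 + 256·x - 256·x^2)·Dx + (48 - 224·x + 384·x^2 - 256·x^3)·Dx^2 + (-10 + 16·x - 16·x^2)·Dx^3 + (3 - 14·x + 24·x^2 - 16·x^3)·Dx^4  (order 4).
h: a_k = 0, 2, 3, 20/3, 6, 112/15, 16, 8896/315, 48, 241408/2835, …
ICs: h(0) = 0, h′(0) = 2, h′′(0) = 6, h′′′(0) = 40.

f: a_k = -1, 0, 8, 0, -32/3, 0, 256/45, 0, -512/315, 0, …
g: a_k = 3, 6, 12, 24, 48, 96, 192, 384, 768, 1536, …
h₀=f+g: left-lcm gives L₀, ord ≤ 3.
h=∫h₀ ⇒ L = L₀·Dx.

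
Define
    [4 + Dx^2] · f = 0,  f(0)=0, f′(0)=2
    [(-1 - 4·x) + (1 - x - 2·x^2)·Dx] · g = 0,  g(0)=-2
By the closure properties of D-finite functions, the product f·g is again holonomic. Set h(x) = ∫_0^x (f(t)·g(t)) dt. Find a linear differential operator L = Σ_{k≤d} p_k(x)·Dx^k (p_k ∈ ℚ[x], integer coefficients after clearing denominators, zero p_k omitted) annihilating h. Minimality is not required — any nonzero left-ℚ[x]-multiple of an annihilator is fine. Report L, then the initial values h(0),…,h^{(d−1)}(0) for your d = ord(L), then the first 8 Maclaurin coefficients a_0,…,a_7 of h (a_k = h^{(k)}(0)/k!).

L = (4·x + 8·x^2)·Dx + (2 + 8·x)·Dx^2 + (-1 + x + 2·x^2)·Dx^3  (order 3).
h: a_k = 0, 0, -2, -4/3, -7/3, -52/15, -274/45, -356/35, …
ICs: h(0) = 0, h′(0) = 0, h′′(0) = -4.

f: a_k = 0, 2, 0, -4/3, 0, 4/15, 0, -8/315, …
g: a_k = -2, -2, -6, -10, -22, -42, -86, -170, …
h₀=f·g: eliminate ⇒ L₀, order ≤ 2·1.
∫: right-multiply L₀ by Dx.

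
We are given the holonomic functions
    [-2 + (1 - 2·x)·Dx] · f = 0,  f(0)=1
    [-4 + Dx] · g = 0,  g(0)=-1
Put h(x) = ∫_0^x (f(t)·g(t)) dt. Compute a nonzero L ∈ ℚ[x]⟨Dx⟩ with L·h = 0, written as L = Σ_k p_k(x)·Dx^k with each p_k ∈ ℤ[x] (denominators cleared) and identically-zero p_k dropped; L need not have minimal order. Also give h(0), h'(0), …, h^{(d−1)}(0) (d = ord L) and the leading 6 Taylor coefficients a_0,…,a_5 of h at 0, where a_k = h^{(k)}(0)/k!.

f: a_k = 1, 2, 4, 8, 16, 32, …
g: a_k = -1, -4, -8, -32/3, -32/3, -128/15, …
Sym-product of L_f,L_g gives L₀ (≤ ord 1).
Integrate: L := L₀·Dx.
L = (6 - 8·x)·Dx + (-1 + 2·x)·Dx^2  (order 2).
h: a_k = 0, -1, -3, -20/3, -38/3, -112/5, …
ICs: h(0) = 0, h′(0) = -1.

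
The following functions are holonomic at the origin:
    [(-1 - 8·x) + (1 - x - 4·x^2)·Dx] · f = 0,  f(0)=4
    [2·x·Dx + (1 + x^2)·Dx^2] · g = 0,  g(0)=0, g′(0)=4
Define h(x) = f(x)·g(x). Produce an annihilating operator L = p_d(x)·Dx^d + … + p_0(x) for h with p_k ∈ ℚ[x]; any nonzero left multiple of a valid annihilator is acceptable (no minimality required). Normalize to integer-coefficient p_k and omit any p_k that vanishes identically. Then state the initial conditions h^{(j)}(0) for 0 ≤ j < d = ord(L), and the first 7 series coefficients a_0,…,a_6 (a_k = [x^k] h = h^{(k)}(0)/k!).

f: a_k = 4, 4, 20, 36, 116, 260, 724, …
g: a_k = 0, 4, 0, -4/3, 0, 4/5, 0, …
f·g: L₀ = L_f ⊗_s L_g, ord ≤ 1·2.
L = (8 + 2·x + 24·x^2) + (2 + 14·x + 4·x^2 + 24·x^3)·Dx + (-1 + x + 3·x^2 + x^3 + 4·x^4)·Dx^2  (order 2).
h: a_k = 0, 16, 16, 224/3, 416/3, 6608/15, 4976/5, …
ICs: h(0) = 0, h′(0) = 16.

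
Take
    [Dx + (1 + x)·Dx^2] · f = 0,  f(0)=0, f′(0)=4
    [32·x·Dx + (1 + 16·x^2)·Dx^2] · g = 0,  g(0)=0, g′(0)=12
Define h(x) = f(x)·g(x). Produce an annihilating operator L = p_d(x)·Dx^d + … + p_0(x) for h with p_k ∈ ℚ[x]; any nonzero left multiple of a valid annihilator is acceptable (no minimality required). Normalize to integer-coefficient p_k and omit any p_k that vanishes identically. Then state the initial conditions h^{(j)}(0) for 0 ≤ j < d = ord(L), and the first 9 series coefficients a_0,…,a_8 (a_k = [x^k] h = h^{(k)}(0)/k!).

f: a_k = 0, 4, -2, 4/3, -1, 4/5, -2/3, 4/7, -1/2, …
g: a_k = 0, 12, 0, -64, 0, 3072/5, 0, -49152/7, 0, …
f·g: L₀ = L_f ⊗_s L_g, ord ≤ 2·2.
L = (4224 + 8384·x + 204800·x^2 + 531456·x^3 + 491520·x^4 + 212992·x^5 + 262144·x^7)·Dx + (4098 + 28864·x + 258368·x^2 + 1045504·x^3 + 1798144·x^4 + 1523712·x^5 + 573440·x^6 + 786432·x^7 + 917504·x^8)·Dx^2 + (132 + 8644·x + 37632·x^2 + 196032·x^3 + 614400·x^4 + 955392·x^5 + 786432·x^6 + 540672·x^7 + 786432·x^8 + 524288·x^9)·Dx^3 + (65 + 258·x + 2497·x^2 + 8576·x^3 + 30336·x^4 + 76800·x^5 + 118272·x^6 + 98304·x^7 + 98304·x^8 + 131072·x^9 + 65536·x^10)·Dx^4  (order 4).
h: a_k = 0, 0, 48, -24, -240, 116, 35728/15, -5864/5, -27312, …
ICs: h(0) = 0, h′(0) = 0, h′′(0) = 96, h′′′(0) = -144.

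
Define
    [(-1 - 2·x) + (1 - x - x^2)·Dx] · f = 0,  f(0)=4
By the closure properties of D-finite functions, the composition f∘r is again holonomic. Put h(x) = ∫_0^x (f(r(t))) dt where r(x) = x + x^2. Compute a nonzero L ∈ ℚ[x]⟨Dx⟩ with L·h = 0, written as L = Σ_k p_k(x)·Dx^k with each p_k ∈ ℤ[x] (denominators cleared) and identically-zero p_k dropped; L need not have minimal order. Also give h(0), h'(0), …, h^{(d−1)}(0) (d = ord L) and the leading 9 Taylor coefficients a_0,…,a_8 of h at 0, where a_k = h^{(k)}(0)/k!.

f: a_k = 4, 4, 8, 12, 20, 32, 52, 84, 136, …
Change of var in L_f (x↦r) gives L₀.
h=∫₀ˣh₀: take L = L₀·Dx.
L = (1 + 4·x + 6·x^2 + 4·x^3)·Dx + (-1 + x + 2·x^2 + 2·x^3 + x^4)·Dx^2  (order 2).
h: a_k = 0, 4, 2, 4, 7, 64/5, 74/3, 344/7, 199/2, …
ICs: h(0) = 0, h′(0) = 4.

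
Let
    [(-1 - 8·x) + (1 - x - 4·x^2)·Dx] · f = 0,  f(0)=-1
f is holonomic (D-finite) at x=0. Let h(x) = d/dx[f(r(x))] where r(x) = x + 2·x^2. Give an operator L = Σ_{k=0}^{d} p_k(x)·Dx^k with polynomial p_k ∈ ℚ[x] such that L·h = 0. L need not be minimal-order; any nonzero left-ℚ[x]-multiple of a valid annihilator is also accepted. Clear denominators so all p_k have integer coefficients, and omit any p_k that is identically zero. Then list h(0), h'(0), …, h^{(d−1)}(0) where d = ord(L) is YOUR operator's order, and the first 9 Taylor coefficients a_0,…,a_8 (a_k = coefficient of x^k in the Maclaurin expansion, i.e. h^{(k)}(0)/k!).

L = (14 + 20·x + 120·x^2 + 320·x^3 + 320·x^4) + (-1 - 3·x + 10·x^2 + 40·x^3 + 80·x^4 + 64·x^5)·Dx  (order 1).
h: a_k = -1, -14, -87, -412, -2025, -9594, -42987, -190904, -834957, …
ICs: h(0) = -1.

f: a_k = -1, -1, -5, -9, -29, -65, -181, -441, -1165, …
h₀=f(r): pull back L_f along r ⇒ L₀.
h=h₀': d/dx-closure on L₀ ⇒ L.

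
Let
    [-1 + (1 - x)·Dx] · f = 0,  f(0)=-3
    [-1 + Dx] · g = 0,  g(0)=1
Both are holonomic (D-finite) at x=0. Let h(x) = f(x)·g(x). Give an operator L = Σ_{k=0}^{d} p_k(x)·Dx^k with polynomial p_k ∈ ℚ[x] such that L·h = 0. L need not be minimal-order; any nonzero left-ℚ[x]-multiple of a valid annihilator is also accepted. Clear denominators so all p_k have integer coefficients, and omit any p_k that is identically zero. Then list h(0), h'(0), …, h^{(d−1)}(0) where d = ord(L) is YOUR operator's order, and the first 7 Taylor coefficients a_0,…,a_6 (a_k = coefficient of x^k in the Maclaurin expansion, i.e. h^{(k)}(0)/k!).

L = (2 - x) + (-1 + x)·Dx  (order 1).
h: a_k = -3, -6, -15/2, -8, -65/8, -163/20, -1957/240, …
ICs: h(0) = -3.

f: a_k = -3, -3, -3, -3, -3, -3, -3, …
g: a_k = 1, 1, 1/2, 1/6, 1/24, 1/120, 1/720, …
Sym-product of L_f,L_g gives L₀ (≤ ord 1).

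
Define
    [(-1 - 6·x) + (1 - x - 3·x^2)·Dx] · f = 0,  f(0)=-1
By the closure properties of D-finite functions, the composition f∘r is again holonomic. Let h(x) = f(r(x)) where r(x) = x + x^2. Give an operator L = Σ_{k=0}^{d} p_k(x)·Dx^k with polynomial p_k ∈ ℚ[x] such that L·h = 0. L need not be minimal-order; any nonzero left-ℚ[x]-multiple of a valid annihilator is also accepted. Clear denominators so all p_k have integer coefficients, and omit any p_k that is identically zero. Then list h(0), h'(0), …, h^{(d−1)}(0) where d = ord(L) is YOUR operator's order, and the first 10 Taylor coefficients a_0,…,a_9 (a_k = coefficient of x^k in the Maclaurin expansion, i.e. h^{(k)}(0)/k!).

f: a_k = -1, -1, -4, -7, -19, -40, -97, -217, -508, -1159, …
Change of var in L_f (x↦r) gives L₀.
L = (1 + 8·x + 18·x^2 + 12·x^3) + (-1 + x + 4·x^2 + 6·x^3 + 3·x^4)·Dx  (order 1).
h: a_k = -1, -1, -5, -15, -44, -137, -418, -1275, -3901, -11920, …
ICs: h(0) = -1.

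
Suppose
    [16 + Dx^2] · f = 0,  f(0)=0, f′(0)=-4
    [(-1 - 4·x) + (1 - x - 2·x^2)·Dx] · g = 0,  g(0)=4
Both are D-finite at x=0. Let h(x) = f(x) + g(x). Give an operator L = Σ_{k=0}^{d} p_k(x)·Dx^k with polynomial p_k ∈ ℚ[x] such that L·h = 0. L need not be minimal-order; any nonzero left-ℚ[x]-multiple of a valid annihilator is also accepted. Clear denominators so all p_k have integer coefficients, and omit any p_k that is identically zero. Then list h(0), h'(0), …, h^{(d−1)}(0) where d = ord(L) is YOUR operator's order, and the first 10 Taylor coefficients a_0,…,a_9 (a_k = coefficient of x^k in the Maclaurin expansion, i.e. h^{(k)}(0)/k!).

L = (-368 - 1408·x + 256·x^2 - 512·x^3 - 2560·x^4 - 2048·x^5) + (176 - 336·x - 384·x^2 + 1024·x^3 + 384·x^4 - 1536·x^5 - 1024·x^6)·Dx + (-23 - 88·x + 16·x^2 - 32·x^3 - 160·x^4 - 128·x^5)·Dx^2 + (11 - 21·x - 24·x^2 + 64·x^3 + 24·x^4 - 96·x^5 - 64·x^6)·Dx^3  (order 3).
h: a_k = 4, 0, 12, 92/3, 44, 1132/15, 172, 108124/315, 684, 3864892/2835, …
ICs: h(0) = 4, h′(0) = 0, h′′(0) = 24.

f: a_k = 0, -4, 0, 32/3, 0, -128/15, 0, 1024/315, 0, -2048/2835, …
g: a_k = 4, 4, 12, 20, 44, 84, 172, 340, 684, 1364, …
Sum ⇒ L₀ = lclm(L_f,L_g) in ℚ(x)⟨Dx⟩.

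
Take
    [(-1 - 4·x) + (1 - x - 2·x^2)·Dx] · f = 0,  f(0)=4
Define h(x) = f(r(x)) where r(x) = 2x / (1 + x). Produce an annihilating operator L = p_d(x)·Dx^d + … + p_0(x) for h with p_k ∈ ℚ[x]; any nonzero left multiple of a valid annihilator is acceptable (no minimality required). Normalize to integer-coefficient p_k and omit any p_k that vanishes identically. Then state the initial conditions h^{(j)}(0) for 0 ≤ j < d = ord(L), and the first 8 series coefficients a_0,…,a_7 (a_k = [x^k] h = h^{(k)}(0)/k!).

L = (2 + 18·x) + (-1 - x + 9·x^2 + 9·x^3)·Dx  (order 1).
h: a_k = 4, 8, 40, 72, 360, 648, 3240, 5832, …
ICs: h(0) = 4.

f: a_k = 4, 4, 12, 20, 44, 84, 172, 340, …
L₀ from L_f via x↦r, Dx↦r'^{-1}Dx.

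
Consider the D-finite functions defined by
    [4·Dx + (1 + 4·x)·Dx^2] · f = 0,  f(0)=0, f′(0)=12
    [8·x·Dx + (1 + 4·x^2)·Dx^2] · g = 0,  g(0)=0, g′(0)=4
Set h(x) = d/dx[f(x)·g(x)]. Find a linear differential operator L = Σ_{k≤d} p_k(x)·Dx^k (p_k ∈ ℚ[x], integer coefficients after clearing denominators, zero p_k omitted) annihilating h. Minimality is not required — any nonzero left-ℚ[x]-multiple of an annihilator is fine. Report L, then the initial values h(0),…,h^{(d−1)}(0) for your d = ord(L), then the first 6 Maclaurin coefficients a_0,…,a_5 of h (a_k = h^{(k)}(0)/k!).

f: a_k = 0, 12, -24, 64, -192, 3072/5, …
g: a_k = 0, 4, 0, -16/3, 0, 64/5, …
Sym-product of L_f,L_g gives L₀ (≤ ord 4).
h=h₀': d/dx-closure on L₀ ⇒ L.
L = (96 + 640·x + 1408·x^2 + 7680·x^3 + 15360·x^4 + 26624·x^5 + 8192·x^7) + (24 + 320·x + 2656·x^2 + 9728·x^3 + 28160·x^4 + 47616·x^5 + 71680·x^6 + 6144·x^7 + 28672·x^8)·Dx + (12 + 104·x + 672·x^2 + 2976·x^3 + 8256·x^4 + 18048·x^5 + 24576·x^6 + 35328·x^7 + 6144·x^8 + 16384·x^9)·Dx^2 + (1 + 12·x + 68·x^2 + 256·x^3 + 696·x^4 + 1536·x^5 + 2688·x^6 + 3072·x^7 + 4224·x^8 + 1024·x^9 + 2048·x^10)·Dx^3  (order 3).
h: a_k = 0, 96, -288, 768, -3200, 68096/5, …
ICs: h(0) = 0, h′(0) = 96, h′′(0) = -576.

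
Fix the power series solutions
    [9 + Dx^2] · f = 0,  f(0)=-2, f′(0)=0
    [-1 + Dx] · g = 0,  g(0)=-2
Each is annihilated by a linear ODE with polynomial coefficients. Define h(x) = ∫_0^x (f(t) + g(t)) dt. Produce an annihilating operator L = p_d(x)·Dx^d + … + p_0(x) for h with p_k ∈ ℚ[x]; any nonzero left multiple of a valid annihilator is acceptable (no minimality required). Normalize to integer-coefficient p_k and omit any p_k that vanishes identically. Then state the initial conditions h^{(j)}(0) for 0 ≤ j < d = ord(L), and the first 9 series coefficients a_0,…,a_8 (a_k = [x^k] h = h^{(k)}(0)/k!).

L = -9·Dx + 9·Dx^2 - Dx^3 + Dx^4  (order 4).
h: a_k = 0, -4, -1, 8/3, -1/12, -41/30, -1/360, 13/45, -1/20160, …
ICs: h(0) = 0, h′(0) = -4, h′′(0) = -2, h′′′(0) = 16.

f: a_k = -2, 0, 9, 0, -27/4, 0, 81/40, 0, -729/2240, …
g: a_k = -2, -2, -1, -1/3, -1/12, -1/60, -1/360, -1/2520, -1/20160, …
f+g: L₀ = lclm(L_f,L_g), ord ≤ 2+1.
Integrate: L := L₀·Dx.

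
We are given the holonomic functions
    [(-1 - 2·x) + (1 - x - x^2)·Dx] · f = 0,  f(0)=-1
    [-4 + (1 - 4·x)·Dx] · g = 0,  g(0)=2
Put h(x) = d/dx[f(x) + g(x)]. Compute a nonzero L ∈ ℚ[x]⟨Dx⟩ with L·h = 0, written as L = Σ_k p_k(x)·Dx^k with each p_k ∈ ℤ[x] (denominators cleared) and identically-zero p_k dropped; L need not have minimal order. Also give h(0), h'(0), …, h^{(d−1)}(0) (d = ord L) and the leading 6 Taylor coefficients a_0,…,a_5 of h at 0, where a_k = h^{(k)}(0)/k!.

L = (120 + 192·x + 432·x^2 - 96·x^3 + 96·x^4) + (-39 - 48·x + 210·x^2 + 252·x^3 - 48·x^4 + 96·x^5)·Dx + (2 - x - 42·x^2 + 54·x^3 + 7·x^4 + 16·x^6)·Dx^2  (order 2).
h: a_k = 7, 60, 375, 2028, 10200, 49074, …
ICs: h(0) = 7, h′(0) = 60.

f: a_k = -1, -1, -2, -3, -5, -8, …
g: a_k = 2, 8, 32, 128, 512, 2048, …
Weyl lclm of L_f,L_g ⇒ L₀ (ord ≤ 2).
h₀' ⇒ L via d/dx closure of L₀.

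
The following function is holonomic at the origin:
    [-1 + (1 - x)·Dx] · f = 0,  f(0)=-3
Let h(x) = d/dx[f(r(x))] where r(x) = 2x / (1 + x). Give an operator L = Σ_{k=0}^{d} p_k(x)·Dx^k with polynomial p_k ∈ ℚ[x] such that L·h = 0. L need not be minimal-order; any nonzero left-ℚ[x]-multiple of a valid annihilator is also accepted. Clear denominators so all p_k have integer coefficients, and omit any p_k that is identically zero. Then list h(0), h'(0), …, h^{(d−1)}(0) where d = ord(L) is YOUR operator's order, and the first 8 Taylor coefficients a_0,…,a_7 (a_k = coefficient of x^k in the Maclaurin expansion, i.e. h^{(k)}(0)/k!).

L = 2 + (-1 + x)·Dx  (order 1).
h: a_k = -6, -12, -18, -24, -30, -36, -42, -48, …
ICs: h(0) = -6.

f: a_k = -3, -3, -3, -3, -3, -3, -3, -3, …
h₀=f(r): pull back L_f along r ⇒ L₀.
Differentiate: ansatz ord ≤ ord L₀ ⇒ L.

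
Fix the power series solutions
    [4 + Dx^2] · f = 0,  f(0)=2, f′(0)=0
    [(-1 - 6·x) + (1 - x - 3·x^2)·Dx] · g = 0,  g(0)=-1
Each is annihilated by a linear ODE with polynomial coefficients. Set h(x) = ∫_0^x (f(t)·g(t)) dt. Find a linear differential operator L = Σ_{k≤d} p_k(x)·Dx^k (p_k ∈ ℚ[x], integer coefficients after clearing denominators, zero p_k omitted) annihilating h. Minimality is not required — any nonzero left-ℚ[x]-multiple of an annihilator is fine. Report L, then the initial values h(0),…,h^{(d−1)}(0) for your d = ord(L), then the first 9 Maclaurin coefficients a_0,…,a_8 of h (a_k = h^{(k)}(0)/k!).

f: a_k = 2, 0, -4, 0, 4/3, 0, -8/45, 0, 4/315, …
g: a_k = -1, -1, -4, -7, -19, -40, -97, -217, -508, …
L₀ := L_f ⊗_s L_g (sym. prod.), ord ≤ 2.
h=∫h₀ ⇒ L = L₀·Dx.
L = (2 + 4·x + 12·x^2)·Dx + (2 + 12·x)·Dx^2 + (-1 + x + 3·x^2)·Dx^3  (order 3).
h: a_k = 0, -2, -1, -4/3, -5/2, -14/3, -80/9, -5542/315, -6371/180, …
ICs: h(0) = 0, h′(0) = -2, h′′(0) = -2.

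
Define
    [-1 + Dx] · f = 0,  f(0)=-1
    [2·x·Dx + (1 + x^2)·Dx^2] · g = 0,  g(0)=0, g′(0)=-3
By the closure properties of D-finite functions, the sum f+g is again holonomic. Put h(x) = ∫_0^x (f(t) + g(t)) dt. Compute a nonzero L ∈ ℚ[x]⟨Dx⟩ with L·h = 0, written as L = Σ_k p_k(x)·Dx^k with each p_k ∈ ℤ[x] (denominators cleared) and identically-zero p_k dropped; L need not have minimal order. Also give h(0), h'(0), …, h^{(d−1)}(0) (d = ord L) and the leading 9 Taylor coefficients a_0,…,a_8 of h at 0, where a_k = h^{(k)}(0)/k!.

L = (2 - 4·x - 2·x^2)·Dx^2 + (-3 + 3·x + x^2 - x^3)·Dx^3 + (1 + x + x^2 + x^3)·Dx^4  (order 4).
h: a_k = 0, -1, -2, -1/6, 5/24, -1/120, -73/720, -1/5040, 2159/40320, …
ICs: h(0) = 0, h′(0) = -1, h′′(0) = -4, h′′′(0) = -1.

f: a_k = -1, -1, -1/2, -1/6, -1/24, -1/120, -1/720, -1/5040, -1/40320, …
g: a_k = 0, -3, 0, 1, 0, -3/5, 0, 3/7, 0, …
Sum ⇒ L₀ = lclm(L_f,L_g) in ℚ(x)⟨Dx⟩.
Integrate: L := L₀·Dx.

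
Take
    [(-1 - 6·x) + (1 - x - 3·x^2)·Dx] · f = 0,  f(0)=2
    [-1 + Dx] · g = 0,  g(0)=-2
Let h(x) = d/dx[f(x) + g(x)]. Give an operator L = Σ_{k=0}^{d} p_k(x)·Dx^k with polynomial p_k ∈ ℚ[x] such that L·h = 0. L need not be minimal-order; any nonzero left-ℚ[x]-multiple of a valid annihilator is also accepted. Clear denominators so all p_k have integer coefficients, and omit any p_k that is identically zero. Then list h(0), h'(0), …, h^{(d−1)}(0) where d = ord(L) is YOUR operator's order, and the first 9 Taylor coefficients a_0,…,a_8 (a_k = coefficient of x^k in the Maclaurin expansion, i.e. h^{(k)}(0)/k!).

f: a_k = 2, 2, 8, 14, 38, 80, 194, 434, 1016, …
g: a_k = -2, -2, -1, -1/3, -1/12, -1/60, -1/360, -1/2520, -1/20160, …
Weyl lclm of L_f,L_g ⇒ L₀ (ord ≤ 2).
h=h₀': d/dx-closure on L₀ ⇒ L.
L = (34 + 278·x + 312·x^2 + 756·x^3 + 162·x^4) + (-41 - 284·x - 341·x^2 - 672·x^3 + 45·x^4 + 54·x^5)·Dx + (7 + 6·x + 29·x^2 - 84·x^3 - 207·x^4 - 54·x^5)·Dx^2  (order 2).
h: a_k = 0, 14, 41, 455/3, 4799/12, 69839/60, 1093679/360, 20482559/2520, 420577919/20160, …
ICs: h(0) = 0, h′(0) = 14.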